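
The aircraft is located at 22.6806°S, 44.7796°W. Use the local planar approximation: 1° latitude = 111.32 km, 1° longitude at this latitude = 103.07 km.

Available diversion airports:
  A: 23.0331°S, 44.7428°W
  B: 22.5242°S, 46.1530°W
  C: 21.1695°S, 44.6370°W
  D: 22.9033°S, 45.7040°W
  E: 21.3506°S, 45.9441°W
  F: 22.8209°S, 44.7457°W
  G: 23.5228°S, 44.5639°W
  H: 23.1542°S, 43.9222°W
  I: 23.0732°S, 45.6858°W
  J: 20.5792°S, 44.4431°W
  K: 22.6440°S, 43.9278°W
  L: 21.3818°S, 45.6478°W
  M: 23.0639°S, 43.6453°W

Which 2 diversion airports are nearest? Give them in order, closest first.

F, A

Distances from 22.6806°S, 44.7796°W:
A: 39.4232 km
B: 142.6230 km
C: 168.8565 km
D: 98.4504 km
E: 190.5950 km
F: 16.0043 km
G: 96.3537 km
H: 102.9037 km
I: 103.1213 km
J: 236.4850 km
K: 87.8895 km
L: 170.0344 km
M: 124.4553 km
Sorted: F (16.0043 km) < A (39.4232 km) < K (87.8895 km) < G (96.3537 km) < …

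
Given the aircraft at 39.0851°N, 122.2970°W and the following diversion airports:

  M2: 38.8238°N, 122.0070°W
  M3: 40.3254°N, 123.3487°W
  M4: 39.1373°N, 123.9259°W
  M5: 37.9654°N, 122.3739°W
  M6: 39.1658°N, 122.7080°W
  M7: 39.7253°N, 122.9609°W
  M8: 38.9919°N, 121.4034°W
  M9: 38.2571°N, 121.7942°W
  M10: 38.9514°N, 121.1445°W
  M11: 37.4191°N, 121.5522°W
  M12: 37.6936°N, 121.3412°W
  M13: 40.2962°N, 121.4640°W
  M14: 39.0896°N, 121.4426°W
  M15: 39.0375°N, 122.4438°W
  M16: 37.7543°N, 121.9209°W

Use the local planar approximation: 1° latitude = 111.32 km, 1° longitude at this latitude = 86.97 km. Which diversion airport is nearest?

M15

Distances from 39.0851°N, 122.2970°W:
M2: √((-0.2613·111.32)² + (0.2900·86.97)²) = √(846.106857 + 636.113974) = 38.4996 km
M3: √((1.2403·111.32)² + (-1.0517·86.97)²) = √(19063.379023 + 8366.092999) = 165.6185 km
M4: √((0.0522·111.32)² + (-1.6289·86.97)²) = √(33.766605 + 20069.094907) = 141.7846 km
M5: √((-1.1197·111.32)² + (-0.0769·86.97)²) = √(15536.377022 + 44.729250) = 124.8243 km
M6: √((0.0807·111.32)² + (-0.4110·86.97)²) = √(80.703703 + 1277.681433) = 36.8563 km
M7: √((0.6402·111.32)² + (-0.6639·86.97)²) = √(5078.994411 + 3333.836349) = 91.7215 km
M8: √((-0.0932·111.32)² + (0.8936·86.97)²) = √(107.641123 + 6039.837585) = 78.4059 km
M9: √((-0.8280·111.32)² + (0.5028·86.97)²) = √(8495.854555 + 1912.183112) = 102.0198 km
M10: √((-0.1337·111.32)² + (1.1525·86.97)²) = √(221.518096 + 10046.639254) = 101.3319 km
M11: √((-1.6660·111.32)² + (0.7448·86.97)²) = √(34395.085191 + 4195.833790) = 196.4457 km
M12: √((-1.3915·111.32)² + (0.9558·86.97)²) = √(23994.561447 + 6909.919573) = 175.7967 km
M13: √((1.2111·111.32)² + (0.8330·86.97)²) = √(18176.338565 + 5248.424365) = 153.0515 km
M14: √((0.0045·111.32)² + (0.8544·86.97)²) = √(0.250941 + 5521.555216) = 74.3089 km
M15: √((-0.0476·111.32)² + (-0.1468·86.97)²) = √(28.077621 + 163.001294) = 13.8231 km
M16: √((-1.3308·111.32)² + (0.3761·86.97)²) = √(21946.839101 + 1069.905960) = 151.7127 km
Minimum: M15 at 13.8231 km.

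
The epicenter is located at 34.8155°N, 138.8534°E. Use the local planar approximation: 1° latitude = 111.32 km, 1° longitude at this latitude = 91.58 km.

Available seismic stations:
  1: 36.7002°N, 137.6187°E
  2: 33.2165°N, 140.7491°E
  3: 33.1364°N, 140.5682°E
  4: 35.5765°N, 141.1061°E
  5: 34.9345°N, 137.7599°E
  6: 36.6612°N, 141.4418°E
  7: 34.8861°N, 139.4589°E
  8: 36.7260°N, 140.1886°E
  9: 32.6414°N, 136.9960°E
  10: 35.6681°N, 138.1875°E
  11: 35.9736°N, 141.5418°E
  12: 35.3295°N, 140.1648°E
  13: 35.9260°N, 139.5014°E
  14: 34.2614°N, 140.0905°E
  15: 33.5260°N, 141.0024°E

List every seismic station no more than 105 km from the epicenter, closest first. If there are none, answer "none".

Distances from 34.8155°N, 138.8534°E:
1: 238.3354 km
2: 248.6444 km
3: 244.1313 km
4: 223.0183 km
5: 101.0151 km
6: 313.6970 km
7: 56.0059 km
8: 245.3228 km
9: 295.8181 km
10: 112.8145 km
11: 277.9146 km
12: 133.0319 km
13: 137.1270 km
14: 128.9968 km
15: 243.5942 km
Threshold 105 km: 7 (56.0059 km), 5 (101.0151 km) are within range.

7, 5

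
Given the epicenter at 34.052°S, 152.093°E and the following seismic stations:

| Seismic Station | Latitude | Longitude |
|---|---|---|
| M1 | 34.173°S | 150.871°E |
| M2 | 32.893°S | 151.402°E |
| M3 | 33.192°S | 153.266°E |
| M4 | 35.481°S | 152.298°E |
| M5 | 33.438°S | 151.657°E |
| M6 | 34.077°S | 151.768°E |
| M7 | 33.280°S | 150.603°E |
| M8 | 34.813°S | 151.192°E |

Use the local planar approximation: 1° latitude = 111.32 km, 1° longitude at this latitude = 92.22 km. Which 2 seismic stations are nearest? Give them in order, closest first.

Distances from 34.052°S, 152.093°E:
M1: √((-0.121·111.32)² + (-1.222·92.22)²) = √(181.43336 + 12699.67619) = 113.495 km
M2: √((1.159·111.32)² + (-0.691·92.22)²) = √(16646.12944 + 4060.75072) = 143.899 km
M3: √((0.860·111.32)² + (1.173·92.22)²) = √(9165.22852 + 11701.62726) = 144.454 km
M4: √((-1.429·111.32)² + (0.205·92.22)²) = √(25305.26286 + 357.40281) = 160.196 km
M5: √((0.614·111.32)² + (-0.436·92.22)²) = √(4671.78812 + 1616.67683) = 79.300 km
M6: √((-0.025·111.32)² + (-0.325·92.22)²) = √(7.74509 + 898.29081) = 30.100 km
M7: √((0.772·111.32)² + (-1.490·92.22)²) = √(7385.51860 + 18880.90350) = 162.069 km
M8: √((-0.761·111.32)² + (-0.901·92.22)²) = √(7176.54990 + 6903.98466) = 118.661 km
Sorted: M6 (30.100 km) < M5 (79.300 km) < M1 (113.495 km) < M8 (118.661 km) < …

M6, M5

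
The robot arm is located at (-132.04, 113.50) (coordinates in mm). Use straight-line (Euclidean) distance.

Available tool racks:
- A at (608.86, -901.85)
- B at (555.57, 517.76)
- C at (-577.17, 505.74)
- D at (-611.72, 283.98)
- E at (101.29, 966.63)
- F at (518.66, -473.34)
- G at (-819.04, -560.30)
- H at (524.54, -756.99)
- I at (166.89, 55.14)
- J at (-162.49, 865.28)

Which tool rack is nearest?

I

Distances from (-132.04, 113.50):
A: 1256.93 mm
B: 797.64 mm
C: 593.29 mm
D: 509.07 mm
E: 884.46 mm
F: 876.24 mm
G: 962.28 mm
H: 1090.34 mm
I: 304.57 mm
J: 752.40 mm
Minimum: I at 304.57 mm.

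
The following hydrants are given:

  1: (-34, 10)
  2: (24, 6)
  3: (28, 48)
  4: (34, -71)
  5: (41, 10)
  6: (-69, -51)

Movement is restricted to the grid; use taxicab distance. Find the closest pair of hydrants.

Pairwise distances:
1–2: 62
1–3: 100
1–4: 149
1–5: 75
1–6: 96
2–3: 46
2–4: 87
2–5: 21
2–6: 150
3–4: 125
3–5: 51
3–6: 196
4–5: 88
4–6: 123
5–6: 171
Closest pair: 2–5 at 21.

2 and 5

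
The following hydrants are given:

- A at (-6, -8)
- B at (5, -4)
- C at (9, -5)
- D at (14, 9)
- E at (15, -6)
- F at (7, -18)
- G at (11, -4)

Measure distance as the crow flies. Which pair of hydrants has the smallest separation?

C and G

Pairwise distances:
A–B: √((11)² + (4)²) = √(121.000 + 16.000) = 11.7
A–C: √((15)² + (3)²) = √(225.000 + 9.000) = 15.3
A–D: √((20)² + (17)²) = √(400.000 + 289.000) = 26.2
A–E: √((21)² + (2)²) = √(441.000 + 4.000) = 21.1
A–F: √((13)² + (-10)²) = √(169.000 + 100.000) = 16.4
A–G: √((17)² + (4)²) = √(289.000 + 16.000) = 17.5
B–C: √((4)² + (-1)²) = √(16.000 + 1.000) = 4.1
B–D: √((9)² + (13)²) = √(81.000 + 169.000) = 15.8
B–E: √((10)² + (-2)²) = √(100.000 + 4.000) = 10.2
B–F: √((2)² + (-14)²) = √(4.000 + 196.000) = 14.1
B–G: √((6)² + (0)²) = √(36.000 + 0.000) = 6.0
C–D: √((5)² + (14)²) = √(25.000 + 196.000) = 14.9
C–E: √((6)² + (-1)²) = √(36.000 + 1.000) = 6.1
C–F: √((-2)² + (-13)²) = √(4.000 + 169.000) = 13.2
C–G: √((2)² + (1)²) = √(4.000 + 1.000) = 2.2
D–E: √((1)² + (-15)²) = √(1.000 + 225.000) = 15.0
D–F: √((-7)² + (-27)²) = √(49.000 + 729.000) = 27.9
D–G: √((-3)² + (-13)²) = √(9.000 + 169.000) = 13.3
E–F: √((-8)² + (-12)²) = √(64.000 + 144.000) = 14.4
E–G: √((-4)² + (2)²) = √(16.000 + 4.000) = 4.5
F–G: √((4)² + (14)²) = √(16.000 + 196.000) = 14.6
Closest pair: C–G at 2.2.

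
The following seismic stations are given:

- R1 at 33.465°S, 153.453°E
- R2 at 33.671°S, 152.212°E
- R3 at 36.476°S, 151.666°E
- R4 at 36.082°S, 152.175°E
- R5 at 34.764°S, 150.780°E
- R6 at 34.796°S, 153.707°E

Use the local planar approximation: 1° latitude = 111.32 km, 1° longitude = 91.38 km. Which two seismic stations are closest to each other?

R3 and R4

Pairwise distances:
R1–R2: 115.698 km
R1–R3: 372.846 km
R1–R4: 313.860 km
R1–R5: 283.854 km
R1–R6: 149.974 km
R2–R3: 316.214 km
R2–R4: 268.414 km
R2–R5: 178.683 km
R2–R6: 185.329 km
R3–R4: 63.931 km
R3–R5: 207.064 km
R3–R6: 264.122 km
R4–R5: 194.362 km
R4–R6: 200.231 km
R5–R6: 267.493 km
Closest pair: R3–R4 at 63.931 km.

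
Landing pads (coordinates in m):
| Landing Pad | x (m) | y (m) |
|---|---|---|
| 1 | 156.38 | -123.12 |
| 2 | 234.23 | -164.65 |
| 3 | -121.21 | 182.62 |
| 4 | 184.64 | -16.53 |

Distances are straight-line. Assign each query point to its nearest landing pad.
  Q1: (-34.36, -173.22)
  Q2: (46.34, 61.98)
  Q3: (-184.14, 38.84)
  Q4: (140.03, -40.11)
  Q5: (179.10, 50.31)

Q1→1; Q2→4; Q3→3; Q4→4; Q5→4

Q1 at (-34.36, -173.22):
  1: 197.21 m
  2: 268.73 m
  3: 366.29 m
  4: 269.28 m
  → nearest: 1 (197.21 m)
Q2 at (46.34, 61.98):
  1: 215.34 m
  2: 294.39 m
  3: 206.46 m
  4: 159.03 m
  → nearest: 4 (159.03 m)
Q3 at (-184.14, 38.84):
  1: 377.07 m
  2: 465.23 m
  3: 156.95 m
  4: 372.91 m
  → nearest: 3 (156.95 m)
Q4 at (140.03, -40.11):
  1: 84.60 m
  2: 156.15 m
  3: 343.30 m
  4: 50.46 m
  → nearest: 4 (50.46 m)
Q5 at (179.10, 50.31):
  1: 174.91 m
  2: 221.92 m
  3: 328.16 m
  4: 67.07 m
  → nearest: 4 (67.07 m)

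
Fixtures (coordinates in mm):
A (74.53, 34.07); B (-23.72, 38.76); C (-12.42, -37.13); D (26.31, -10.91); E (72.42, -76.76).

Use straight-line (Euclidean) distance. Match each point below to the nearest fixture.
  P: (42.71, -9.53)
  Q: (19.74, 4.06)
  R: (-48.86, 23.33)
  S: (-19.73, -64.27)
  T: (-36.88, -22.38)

P→D; Q→D; R→B; S→C; T→C

P at (42.71, -9.53):
  A: √((31.82)² + (43.60)²) = √(1012.5124 + 1900.9600) = 53.98 mm
  B: √((-66.43)² + (48.29)²) = √(4412.9449 + 2331.9241) = 82.13 mm
  C: √((-55.13)² + (-27.60)²) = √(3039.3169 + 761.7600) = 61.65 mm
  D: √((-16.40)² + (-1.38)²) = √(268.9600 + 1.9044) = 16.46 mm
  E: √((29.71)² + (-67.23)²) = √(882.6841 + 4519.8729) = 73.50 mm
  → nearest: D (16.46 mm)
Q at (19.74, 4.06):
  A: √((54.79)² + (30.01)²) = √(3001.9441 + 900.6001) = 62.47 mm
  B: √((-43.46)² + (34.70)²) = √(1888.7716 + 1204.0900) = 55.61 mm
  C: √((-32.16)² + (-41.19)²) = √(1034.2656 + 1696.6161) = 52.26 mm
  D: √((6.57)² + (-14.97)²) = √(43.1649 + 224.1009) = 16.35 mm
  E: √((52.68)² + (-80.82)²) = √(2775.1824 + 6531.8724) = 96.47 mm
  → nearest: D (16.35 mm)
R at (-48.86, 23.33):
  A: √((123.39)² + (10.74)²) = √(15225.0921 + 115.3476) = 123.86 mm
  B: √((25.14)² + (15.43)²) = √(632.0196 + 238.0849) = 29.50 mm
  C: √((36.44)² + (-60.46)²) = √(1327.8736 + 3655.4116) = 70.59 mm
  D: √((75.17)² + (-34.24)²) = √(5650.5289 + 1172.3776) = 82.60 mm
  E: √((121.28)² + (-100.09)²) = √(14708.8384 + 10018.0081) = 157.25 mm
  → nearest: B (29.50 mm)
S at (-19.73, -64.27):
  A: √((94.26)² + (98.34)²) = √(8884.9476 + 9670.7556) = 136.22 mm
  B: √((-3.99)² + (103.03)²) = √(15.9201 + 10615.1809) = 103.11 mm
  C: √((7.31)² + (27.14)²) = √(53.4361 + 736.5796) = 28.11 mm
  D: √((46.04)² + (53.36)²) = √(2119.6816 + 2847.2896) = 70.48 mm
  E: √((92.15)² + (-12.49)²) = √(8491.6225 + 156.0001) = 92.99 mm
  → nearest: C (28.11 mm)
T at (-36.88, -22.38):
  A: √((111.41)² + (56.45)²) = √(12412.1881 + 3186.6025) = 124.90 mm
  B: √((13.16)² + (61.14)²) = √(173.1856 + 3738.0996) = 62.54 mm
  C: √((24.46)² + (-14.75)²) = √(598.2916 + 217.5625) = 28.56 mm
  D: √((63.19)² + (11.47)²) = √(3992.9761 + 131.5609) = 64.22 mm
  E: √((109.30)² + (-54.38)²) = √(11946.4900 + 2957.1844) = 122.08 mm
  → nearest: C (28.56 mm)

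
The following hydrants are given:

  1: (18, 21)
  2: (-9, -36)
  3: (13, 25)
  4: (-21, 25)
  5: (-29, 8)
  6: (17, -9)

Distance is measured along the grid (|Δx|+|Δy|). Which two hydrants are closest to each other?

1 and 3

Pairwise distances:
1–2: 84
1–3: 9
1–4: 43
1–5: 60
1–6: 31
2–3: 83
2–4: 73
2–5: 64
2–6: 53
3–4: 34
3–5: 59
3–6: 38
4–5: 25
4–6: 72
5–6: 63
Closest pair: 1–3 at 9.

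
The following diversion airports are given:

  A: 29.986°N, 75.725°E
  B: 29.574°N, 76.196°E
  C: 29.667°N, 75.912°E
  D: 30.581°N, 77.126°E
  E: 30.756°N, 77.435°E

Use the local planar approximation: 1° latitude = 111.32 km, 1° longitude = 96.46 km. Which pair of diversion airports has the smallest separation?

B and C

Pairwise distances:
A–B: 64.557 km
A–C: 39.830 km
A–D: 150.499 km
A–E: 185.889 km
B–C: 29.286 km
B–D: 143.575 km
B–E: 177.755 km
C–D: 155.130 km
C–E: 190.468 km
D–E: 35.608 km
Closest pair: B–C at 29.286 km.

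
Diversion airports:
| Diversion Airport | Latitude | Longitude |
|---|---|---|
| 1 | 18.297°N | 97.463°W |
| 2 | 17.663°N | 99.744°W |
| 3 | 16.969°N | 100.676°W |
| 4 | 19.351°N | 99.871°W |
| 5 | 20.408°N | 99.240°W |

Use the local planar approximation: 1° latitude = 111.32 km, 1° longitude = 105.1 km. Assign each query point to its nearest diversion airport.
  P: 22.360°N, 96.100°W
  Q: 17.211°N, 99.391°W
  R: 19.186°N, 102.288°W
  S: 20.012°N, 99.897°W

P→5; Q→2; R→4; S→4

P at 22.360°N, 96.100°W:
  1: 474.437 km
  2: 648.128 km
  3: 769.059 km
  4: 518.921 km
  5: 395.129 km
  → nearest: 5 (395.129 km)
Q at 17.211°N, 99.391°W:
  1: 235.956 km
  2: 62.516 km
  3: 137.714 km
  4: 243.508 km
  5: 356.244 km
  → nearest: 2 (62.516 km)
R at 19.186°N, 102.288°W:
  1: 516.674 km
  2: 316.596 km
  3: 299.353 km
  4: 254.690 km
  5: 348.031 km
  → nearest: 4 (254.690 km)
S at 20.012°N, 99.897°W:
  1: 319.200 km
  2: 261.985 km
  3: 348.500 km
  4: 73.633 km
  5: 81.922 km
  → nearest: 4 (73.633 km)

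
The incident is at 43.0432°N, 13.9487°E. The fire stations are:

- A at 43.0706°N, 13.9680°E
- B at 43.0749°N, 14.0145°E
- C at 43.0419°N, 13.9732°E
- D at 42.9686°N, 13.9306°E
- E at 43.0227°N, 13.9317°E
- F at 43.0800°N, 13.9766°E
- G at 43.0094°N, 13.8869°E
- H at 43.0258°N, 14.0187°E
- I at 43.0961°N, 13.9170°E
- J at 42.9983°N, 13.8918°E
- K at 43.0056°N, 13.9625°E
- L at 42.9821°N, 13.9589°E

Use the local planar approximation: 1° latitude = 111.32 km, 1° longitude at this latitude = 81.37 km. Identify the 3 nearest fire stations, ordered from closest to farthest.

Distances from 43.0432°N, 13.9487°E:
A: √((0.0274·111.32)² + (0.0193·81.37)²) = √(9.303525 + 2.466285) = 3.4307 km
B: √((0.0317·111.32)² + (0.0658·81.37)²) = √(12.452740 + 28.666879) = 6.4125 km
C: √((-0.0013·111.32)² + (0.0245·81.37)²) = √(0.020943 + 3.974301) = 1.9988 km
D: √((-0.0746·111.32)² + (-0.0181·81.37)²) = √(68.964255 + 2.169131) = 8.4341 km
E: √((-0.0205·111.32)² + (-0.0170·81.37)²) = √(5.207798 + 1.913491) = 2.6686 km
F: √((0.0368·111.32)² + (0.0279·81.37)²) = √(16.781935 + 5.153912) = 4.6836 km
G: √((-0.0338·111.32)² + (-0.0618·81.37)²) = √(14.157279 + 25.287482) = 6.2805 km
H: √((-0.0174·111.32)² + (0.0700·81.37)²) = √(3.751845 + 32.443277) = 6.0162 km
I: √((0.0529·111.32)² + (-0.0317·81.37)²) = √(34.678295 + 6.653454) = 6.4290 km
J: √((-0.0449·111.32)² + (-0.0569·81.37)²) = √(24.982683 + 21.436465) = 6.8132 km
K: √((-0.0376·111.32)² + (0.0138·81.37)²) = √(17.519515 + 1.260918) = 4.3336 km
L: √((-0.0611·111.32)² + (0.0102·81.37)²) = √(46.262470 + 0.688857) = 6.8521 km
Sorted: C (1.9988 km) < E (2.6686 km) < A (3.4307 km) < K (4.3336 km) < F (4.6836 km) < …

C, E, A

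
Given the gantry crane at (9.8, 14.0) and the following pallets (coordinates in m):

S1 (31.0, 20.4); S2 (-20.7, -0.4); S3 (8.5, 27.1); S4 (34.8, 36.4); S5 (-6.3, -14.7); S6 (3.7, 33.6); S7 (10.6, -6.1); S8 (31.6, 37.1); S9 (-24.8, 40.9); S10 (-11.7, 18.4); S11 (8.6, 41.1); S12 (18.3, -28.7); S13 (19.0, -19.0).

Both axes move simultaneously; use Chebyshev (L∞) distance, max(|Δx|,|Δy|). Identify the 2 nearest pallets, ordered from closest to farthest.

S3, S6

Distances from (9.8, 14.0):
S1: 21.2 m
S2: 30.5 m
S3: 13.1 m
S4: 25.0 m
S5: 28.7 m
S6: 19.6 m
S7: 20.1 m
S8: 23.1 m
S9: 34.6 m
S10: 21.5 m
S11: 27.1 m
S12: 42.7 m
S13: 33.0 m
Sorted: S3 (13.1 m) < S6 (19.6 m) < S7 (20.1 m) < S1 (21.2 m) < …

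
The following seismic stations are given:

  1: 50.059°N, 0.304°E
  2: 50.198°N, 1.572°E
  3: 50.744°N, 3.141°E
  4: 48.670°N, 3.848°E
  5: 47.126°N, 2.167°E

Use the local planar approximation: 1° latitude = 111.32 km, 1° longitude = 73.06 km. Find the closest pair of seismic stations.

Pairwise distances:
1–2: 93.923 km
2–3: 129.748 km
4–5: 211.247 km
1–3: 220.853 km
3–4: 236.585 km
2–4: 237.873 km
1–4: 301.580 km
2–5: 344.727 km
1–5: 353.736 km
3–5: 408.994 km
Closest pair: 1–2 at 93.923 km.

1 and 2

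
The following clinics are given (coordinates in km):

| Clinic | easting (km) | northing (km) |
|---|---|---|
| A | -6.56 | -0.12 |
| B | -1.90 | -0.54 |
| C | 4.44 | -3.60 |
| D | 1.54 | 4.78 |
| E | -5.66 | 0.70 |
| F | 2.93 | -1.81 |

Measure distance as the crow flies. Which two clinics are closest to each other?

Pairwise distances:
A–E: √((0.90)² + (0.82)²) = √(0.8100 + 0.6724) = 1.22 km
C–F: √((-1.51)² + (1.79)²) = √(2.2801 + 3.2041) = 2.34 km
B–E: √((-3.76)² + (1.24)²) = √(14.1376 + 1.5376) = 3.96 km
A–B: √((4.66)² + (-0.42)²) = √(21.7156 + 0.1764) = 4.68 km
B–F: √((4.83)² + (-1.27)²) = √(23.3289 + 1.6129) = 4.99 km
B–D: √((3.44)² + (5.32)²) = √(11.8336 + 28.3024) = 6.34 km
D–F: √((1.39)² + (-6.59)²) = √(1.9321 + 43.4281) = 6.73 km
B–C: √((6.34)² + (-3.06)²) = √(40.1956 + 9.3636) = 7.04 km
D–E: √((-7.20)² + (-4.08)²) = √(51.8400 + 16.6464) = 8.28 km
C–D: √((-2.90)² + (8.38)²) = √(8.4100 + 70.2244) = 8.87 km
E–F: √((8.59)² + (-2.51)²) = √(73.7881 + 6.3001) = 8.95 km
A–D: √((8.10)² + (4.90)²) = √(65.6100 + 24.0100) = 9.47 km
A–F: √((9.49)² + (-1.69)²) = √(90.0601 + 2.8561) = 9.64 km
C–E: √((-10.10)² + (4.30)²) = √(102.0100 + 18.4900) = 10.98 km
A–C: √((11.00)² + (-3.48)²) = √(121.0000 + 12.1104) = 11.54 km
Closest pair: A–E at 1.22 km.

A and E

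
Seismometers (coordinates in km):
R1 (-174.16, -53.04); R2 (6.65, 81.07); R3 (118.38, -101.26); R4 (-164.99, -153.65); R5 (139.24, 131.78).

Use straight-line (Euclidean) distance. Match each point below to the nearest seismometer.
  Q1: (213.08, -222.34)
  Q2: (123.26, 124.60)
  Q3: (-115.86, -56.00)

Q1→R3; Q2→R5; Q3→R1

Q1 at (213.08, -222.34):
  R1: √((-387.24)² + (169.30)²) = √(149954.8176 + 28662.4900) = 422.63 km
  R2: √((-206.43)² + (303.41)²) = √(42613.3449 + 92057.6281) = 366.98 km
  R3: √((-94.70)² + (121.08)²) = √(8968.0900 + 14660.3664) = 153.72 km
  R4: √((-378.07)² + (68.69)²) = √(142936.9249 + 4718.3161) = 384.26 km
  R5: √((-73.84)² + (354.12)²) = √(5452.3456 + 125400.9744) = 361.74 km
  → nearest: R3 (153.72 km)
Q2 at (123.26, 124.60):
  R1: √((-297.42)² + (-177.64)²) = √(88458.6564 + 31555.9696) = 346.43 km
  R2: √((-116.61)² + (-43.53)²) = √(13597.8921 + 1894.8609) = 124.47 km
  R3: √((-4.88)² + (-225.86)²) = √(23.8144 + 51012.7396) = 225.91 km
  R4: √((-288.25)² + (-278.25)²) = √(83088.0625 + 77423.0625) = 400.64 km
  R5: √((15.98)² + (7.18)²) = √(255.3604 + 51.5524) = 17.52 km
  → nearest: R5 (17.52 km)
Q3 at (-115.86, -56.00):
  R1: √((-58.30)² + (2.96)²) = √(3398.8900 + 8.7616) = 58.38 km
  R2: √((122.51)² + (137.07)²) = √(15008.7001 + 18788.1849) = 183.84 km
  R3: √((234.24)² + (-45.26)²) = √(54868.3776 + 2048.4676) = 238.57 km
  R4: √((-49.13)² + (-97.65)²) = √(2413.7569 + 9535.5225) = 109.31 km
  R5: √((255.10)² + (187.78)²) = √(65076.0100 + 35261.3284) = 316.76 km
  → nearest: R1 (58.38 km)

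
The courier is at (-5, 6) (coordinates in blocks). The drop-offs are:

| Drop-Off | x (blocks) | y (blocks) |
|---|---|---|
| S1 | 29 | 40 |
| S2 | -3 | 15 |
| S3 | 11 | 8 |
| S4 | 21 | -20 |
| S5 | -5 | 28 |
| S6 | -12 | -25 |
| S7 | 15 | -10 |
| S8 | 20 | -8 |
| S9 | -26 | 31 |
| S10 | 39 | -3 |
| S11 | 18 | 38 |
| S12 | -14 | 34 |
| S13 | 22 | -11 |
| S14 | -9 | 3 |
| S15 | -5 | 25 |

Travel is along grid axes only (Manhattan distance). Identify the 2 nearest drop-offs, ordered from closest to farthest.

S14, S2

Distances from (-5, 6):
S1: |34| + |34| = 34 + 34 = 68 blocks
S2: |2| + |9| = 2 + 9 = 11 blocks
S3: |16| + |2| = 16 + 2 = 18 blocks
S4: |26| + |-26| = 26 + 26 = 52 blocks
S5: |0| + |22| = 0 + 22 = 22 blocks
S6: |-7| + |-31| = 7 + 31 = 38 blocks
S7: |20| + |-16| = 20 + 16 = 36 blocks
S8: |25| + |-14| = 25 + 14 = 39 blocks
S9: |-21| + |25| = 21 + 25 = 46 blocks
S10: |44| + |-9| = 44 + 9 = 53 blocks
S11: |23| + |32| = 23 + 32 = 55 blocks
S12: |-9| + |28| = 9 + 28 = 37 blocks
S13: |27| + |-17| = 27 + 17 = 44 blocks
S14: |-4| + |-3| = 4 + 3 = 7 blocks
S15: |0| + |19| = 0 + 19 = 19 blocks
Sorted: S14 (7 blocks) < S2 (11 blocks) < S3 (18 blocks) < S15 (19 blocks) < …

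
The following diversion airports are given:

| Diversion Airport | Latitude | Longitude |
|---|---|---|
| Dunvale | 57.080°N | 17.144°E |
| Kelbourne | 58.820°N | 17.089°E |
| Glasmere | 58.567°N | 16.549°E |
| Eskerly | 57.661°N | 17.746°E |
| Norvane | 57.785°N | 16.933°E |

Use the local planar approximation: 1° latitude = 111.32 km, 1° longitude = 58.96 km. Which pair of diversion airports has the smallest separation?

Kelbourne and Glasmere

Pairwise distances:
Dunvale–Kelbourne: √((1.740·111.32)² + (-0.055·58.96)²) = √(37518.45033 + 10.51575) = 193.724 km
Dunvale–Glasmere: √((1.487·111.32)² + (-0.595·58.96)²) = √(27401.12112 + 1230.69059) = 169.209 km
Dunvale–Eskerly: √((0.581·111.32)² + (0.602·58.96)²) = √(4183.10398 + 1259.81836) = 73.776 km
Dunvale–Norvane: √((0.705·111.32)² + (-0.211·58.96)²) = √(6159.20458 + 154.76753) = 79.461 km
Kelbourne–Glasmere: √((-0.253·111.32)² + (-0.540·58.96)²) = √(793.20864 + 1013.68371) = 42.508 km
Kelbourne–Eskerly: √((-1.159·111.32)² + (0.657·58.96)²) = √(16646.12944 + 1500.53348) = 134.710 km
Kelbourne–Norvane: √((-1.035·111.32)² + (-0.156·58.96)²) = √(13274.77274 + 84.59879) = 115.583 km
Glasmere–Eskerly: √((-0.906·111.32)² + (1.197·58.96)²) = √(10171.91660 + 4980.84756) = 123.097 km
Glasmere–Norvane: √((-0.782·111.32)² + (0.384·58.96)²) = √(7578.09249 + 512.59858) = 89.948 km
Eskerly–Norvane: √((0.124·111.32)² + (-0.813·58.96)²) = √(190.54158 + 2297.71437) = 49.882 km
Closest pair: Kelbourne–Glasmere at 42.508 km.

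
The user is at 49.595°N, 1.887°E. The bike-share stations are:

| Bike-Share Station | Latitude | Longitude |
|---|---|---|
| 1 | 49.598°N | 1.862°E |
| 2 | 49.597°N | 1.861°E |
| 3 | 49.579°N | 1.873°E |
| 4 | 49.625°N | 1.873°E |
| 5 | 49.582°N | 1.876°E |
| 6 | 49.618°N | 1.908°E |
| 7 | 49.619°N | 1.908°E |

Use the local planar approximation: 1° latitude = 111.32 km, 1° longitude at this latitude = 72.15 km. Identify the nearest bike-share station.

Distances from 49.595°N, 1.887°E:
1: 1.834 km
2: 1.889 km
3: 2.048 km
4: 3.489 km
5: 1.651 km
6: 2.975 km
7: 3.071 km
Minimum: 5 at 1.651 km.

5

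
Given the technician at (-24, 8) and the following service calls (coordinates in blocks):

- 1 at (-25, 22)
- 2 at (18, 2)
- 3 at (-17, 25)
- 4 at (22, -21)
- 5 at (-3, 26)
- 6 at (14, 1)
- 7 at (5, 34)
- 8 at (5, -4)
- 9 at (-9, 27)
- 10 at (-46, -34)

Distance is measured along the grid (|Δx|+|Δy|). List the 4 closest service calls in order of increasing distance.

1, 3, 9, 5

Distances from (-24, 8):
1: |-1| + |14| = 1 + 14 = 15 blocks
2: |42| + |-6| = 42 + 6 = 48 blocks
3: |7| + |17| = 7 + 17 = 24 blocks
4: |46| + |-29| = 46 + 29 = 75 blocks
5: |21| + |18| = 21 + 18 = 39 blocks
6: |38| + |-7| = 38 + 7 = 45 blocks
7: |29| + |26| = 29 + 26 = 55 blocks
8: |29| + |-12| = 29 + 12 = 41 blocks
9: |15| + |19| = 15 + 19 = 34 blocks
10: |-22| + |-42| = 22 + 42 = 64 blocks
Sorted: 1 (15 blocks) < 3 (24 blocks) < 9 (34 blocks) < 5 (39 blocks) < 8 (41 blocks) < 6 (45 blocks) < …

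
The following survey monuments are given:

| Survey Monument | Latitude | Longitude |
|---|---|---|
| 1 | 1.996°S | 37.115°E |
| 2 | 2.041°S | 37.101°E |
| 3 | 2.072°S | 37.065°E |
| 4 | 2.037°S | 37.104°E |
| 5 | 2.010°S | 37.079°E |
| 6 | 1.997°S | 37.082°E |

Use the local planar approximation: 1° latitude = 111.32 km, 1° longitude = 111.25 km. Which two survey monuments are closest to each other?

2 and 4

Pairwise distances:
2–4: √((0.004·111.32)² + (0.003·111.25)²) = √(0.19827 + 0.11139) = 0.556 km
5–6: √((0.013·111.32)² + (0.003·111.25)²) = √(2.09427 + 0.11139) = 1.485 km
1–6: √((-0.001·111.32)² + (-0.033·111.25)²) = √(0.01239 + 13.47808) = 3.673 km
4–5: √((0.027·111.32)² + (-0.025·111.25)²) = √(9.03387 + 7.73535) = 4.095 km
2–5: √((0.031·111.32)² + (-0.022·111.25)²) = √(11.90885 + 5.99026) = 4.231 km
1–5: √((-0.014·111.32)² + (-0.036·111.25)²) = √(2.42886 + 16.04003) = 4.298 km
1–4: √((-0.041·111.32)² + (-0.011·111.25)²) = √(20.83119 + 1.49756) = 4.725 km
4–6: √((0.040·111.32)² + (-0.022·111.25)²) = √(19.82743 + 5.99026) = 5.081 km
1–2: √((-0.045·111.32)² + (-0.014·111.25)²) = √(25.09409 + 2.42581) = 5.246 km
2–3: √((-0.031·111.32)² + (-0.036·111.25)²) = √(11.90885 + 16.04003) = 5.287 km
2–6: √((0.044·111.32)² + (-0.019·111.25)²) = √(23.99119 + 4.46794) = 5.335 km
3–4: √((0.035·111.32)² + (0.039·111.25)²) = √(15.18037 + 18.82475) = 5.831 km
3–5: √((0.062·111.32)² + (0.014·111.25)²) = √(47.63540 + 2.42581) = 7.075 km
3–6: √((0.075·111.32)² + (0.017·111.25)²) = √(69.70580 + 3.57683) = 8.561 km
1–3: √((-0.076·111.32)² + (-0.050·111.25)²) = √(71.57701 + 30.94141) = 10.125 km
Closest pair: 2–4 at 0.556 km.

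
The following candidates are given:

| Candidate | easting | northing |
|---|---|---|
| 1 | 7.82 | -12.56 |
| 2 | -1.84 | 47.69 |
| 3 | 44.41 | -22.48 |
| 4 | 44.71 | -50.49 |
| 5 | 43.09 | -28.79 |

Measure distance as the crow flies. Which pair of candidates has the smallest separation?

3 and 5

Pairwise distances:
1–2: 61.02
1–3: 37.91
1–4: 52.91
1–5: 38.83
2–3: 84.04
2–4: 108.66
2–5: 88.70
3–4: 28.01
3–5: 6.45
4–5: 21.76
Closest pair: 3–5 at 6.45.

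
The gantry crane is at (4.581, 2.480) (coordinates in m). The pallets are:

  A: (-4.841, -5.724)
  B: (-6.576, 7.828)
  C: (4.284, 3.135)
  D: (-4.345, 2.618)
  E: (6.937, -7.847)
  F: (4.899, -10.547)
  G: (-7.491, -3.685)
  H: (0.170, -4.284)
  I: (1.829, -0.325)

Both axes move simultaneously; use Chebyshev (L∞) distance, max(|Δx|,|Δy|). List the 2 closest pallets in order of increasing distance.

Distances from (4.581, 2.480):
A: max(|-9.422|, |-8.204|) = 9.422 m
B: max(|-11.157|, |5.348|) = 11.157 m
C: max(|-0.297|, |0.655|) = 0.655 m
D: max(|-8.926|, |0.138|) = 8.926 m
E: max(|2.356|, |-10.327|) = 10.327 m
F: max(|0.318|, |-13.027|) = 13.027 m
G: max(|-12.072|, |-6.165|) = 12.072 m
H: max(|-4.411|, |-6.764|) = 6.764 m
I: max(|-2.752|, |-2.805|) = 2.805 m
Sorted: C (0.655 m) < I (2.805 m) < H (6.764 m) < D (8.926 m) < …

C, I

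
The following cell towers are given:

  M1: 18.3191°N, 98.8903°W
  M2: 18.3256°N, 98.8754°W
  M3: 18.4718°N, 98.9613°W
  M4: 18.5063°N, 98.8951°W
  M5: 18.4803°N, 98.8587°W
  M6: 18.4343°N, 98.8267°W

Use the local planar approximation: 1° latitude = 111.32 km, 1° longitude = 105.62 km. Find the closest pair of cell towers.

M1 and M2

Pairwise distances:
M1–M2: 1.7321 km
M1–M3: 18.5792 km
M1–M4: 20.8453 km
M1–M5: 18.2525 km
M1–M6: 14.4769 km
M2–M3: 18.6330 km
M2–M4: 20.2229 km
M2–M5: 17.3113 km
M2–M6: 13.1484 km
M3–M4: 7.9774 km
M3–M5: 10.8778 km
M3–M6: 14.8167 km
M4–M5: 4.8123 km
M4–M6: 10.7904 km
M5–M6: 6.1356 km
Closest pair: M1–M2 at 1.7321 km.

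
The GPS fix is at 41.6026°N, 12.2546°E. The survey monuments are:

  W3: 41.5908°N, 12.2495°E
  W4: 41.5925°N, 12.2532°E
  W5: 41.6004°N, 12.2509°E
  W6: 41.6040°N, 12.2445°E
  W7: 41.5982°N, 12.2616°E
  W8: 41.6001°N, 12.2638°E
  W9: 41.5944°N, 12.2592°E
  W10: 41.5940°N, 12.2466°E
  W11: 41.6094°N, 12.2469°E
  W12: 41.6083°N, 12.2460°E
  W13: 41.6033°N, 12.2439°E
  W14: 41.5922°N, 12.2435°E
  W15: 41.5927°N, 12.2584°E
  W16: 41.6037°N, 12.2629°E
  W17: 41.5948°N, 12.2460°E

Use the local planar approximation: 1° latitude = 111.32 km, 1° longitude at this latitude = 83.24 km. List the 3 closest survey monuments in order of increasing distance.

Distances from 41.6026°N, 12.2546°E:
W3: √((-0.0118·111.32)² + (-0.0051·83.24)²) = √(1.725482 + 0.180221) = 1.3805 km
W4: √((-0.0101·111.32)² + (-0.0014·83.24)²) = √(1.264122 + 0.013581) = 1.1304 km
W5: √((-0.0022·111.32)² + (-0.0037·83.24)²) = √(0.059978 + 0.094857) = 0.3935 km
W6: √((0.0014·111.32)² + (-0.0101·83.24)²) = √(0.024289 + 0.706817) = 0.8550 km
W7: √((-0.0044·111.32)² + (0.0070·83.24)²) = √(0.239912 + 0.339516) = 0.7612 km
W8: √((-0.0025·111.32)² + (0.0092·83.24)²) = √(0.077451 + 0.586462) = 0.8148 km
W9: √((-0.0082·111.32)² + (0.0046·83.24)²) = √(0.833248 + 0.146615) = 0.9899 km
W10: √((-0.0086·111.32)² + (-0.0080·83.24)²) = √(0.916523 + 0.443449) = 1.1662 km
W11: √((0.0068·111.32)² + (-0.0077·83.24)²) = √(0.573013 + 0.410814) = 0.9919 km
W12: √((0.0057·111.32)² + (-0.0086·83.24)²) = √(0.402621 + 0.512461) = 0.9566 km
W13: √((0.0007·111.32)² + (-0.0107·83.24)²) = √(0.006072 + 0.793289) = 0.8941 km
W14: √((-0.0104·111.32)² + (-0.0111·83.24)²) = √(1.340334 + 0.853709) = 1.4812 km
W15: √((-0.0099·111.32)² + (0.0038·83.24)²) = √(1.214554 + 0.100053) = 1.1466 km
W16: √((0.0011·111.32)² + (0.0083·83.24)²) = √(0.014994 + 0.477332) = 0.7017 km
W17: √((-0.0078·111.32)² + (-0.0086·83.24)²) = √(0.753938 + 0.512461) = 1.1253 km
Sorted: W5 (0.3935 km) < W16 (0.7017 km) < W7 (0.7612 km) < W8 (0.8148 km) < W6 (0.8550 km) < …

W5, W16, W7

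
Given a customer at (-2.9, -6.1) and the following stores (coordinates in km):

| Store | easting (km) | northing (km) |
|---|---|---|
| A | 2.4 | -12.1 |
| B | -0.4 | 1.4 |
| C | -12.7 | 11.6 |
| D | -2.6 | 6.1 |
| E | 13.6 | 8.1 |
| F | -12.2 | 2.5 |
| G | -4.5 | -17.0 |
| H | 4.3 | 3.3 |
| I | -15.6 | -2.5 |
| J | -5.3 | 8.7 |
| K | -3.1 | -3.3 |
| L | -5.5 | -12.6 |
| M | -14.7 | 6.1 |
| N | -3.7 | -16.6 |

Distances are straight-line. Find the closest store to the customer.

Distances from (-2.9, -6.1):
A: √((5.3)² + (-6.0)²) = √(28.090 + 36.000) = 8.0 km
B: √((2.5)² + (7.5)²) = √(6.250 + 56.250) = 7.9 km
C: √((-9.8)² + (17.7)²) = √(96.040 + 313.290) = 20.2 km
D: √((0.3)² + (12.2)²) = √(0.090 + 148.840) = 12.2 km
E: √((16.5)² + (14.2)²) = √(272.250 + 201.640) = 21.8 km
F: √((-9.3)² + (8.6)²) = √(86.490 + 73.960) = 12.7 km
G: √((-1.6)² + (-10.9)²) = √(2.560 + 118.810) = 11.0 km
H: √((7.2)² + (9.4)²) = √(51.840 + 88.360) = 11.8 km
I: √((-12.7)² + (3.6)²) = √(161.290 + 12.960) = 13.2 km
J: √((-2.4)² + (14.8)²) = √(5.760 + 219.040) = 15.0 km
K: √((-0.2)² + (2.8)²) = √(0.040 + 7.840) = 2.8 km
L: √((-2.6)² + (-6.5)²) = √(6.760 + 42.250) = 7.0 km
M: √((-11.8)² + (12.2)²) = √(139.240 + 148.840) = 17.0 km
N: √((-0.8)² + (-10.5)²) = √(0.640 + 110.250) = 10.5 km
Minimum: K at 2.8 km.

K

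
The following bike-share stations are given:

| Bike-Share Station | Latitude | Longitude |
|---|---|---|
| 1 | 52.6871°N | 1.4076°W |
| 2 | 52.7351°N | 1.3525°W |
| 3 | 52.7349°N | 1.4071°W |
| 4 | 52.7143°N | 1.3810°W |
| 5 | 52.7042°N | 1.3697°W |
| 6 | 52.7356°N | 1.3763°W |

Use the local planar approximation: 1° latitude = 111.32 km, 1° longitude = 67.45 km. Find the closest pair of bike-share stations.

Pairwise distances:
4–5: 1.3583 km
2–6: 1.6063 km
3–6: 2.0789 km
4–6: 2.3922 km
3–4: 2.8910 km
2–4: 3.0094 km
1–5: 3.1872 km
1–4: 3.5196 km
5–6: 3.5237 km
2–5: 3.6302 km
2–3: 3.6828 km
3–5: 4.2477 km
1–3: 5.3212 km
1–6: 5.7971 km
1–2: 6.5088 km
Closest pair: 4–5 at 1.3583 km.

4 and 5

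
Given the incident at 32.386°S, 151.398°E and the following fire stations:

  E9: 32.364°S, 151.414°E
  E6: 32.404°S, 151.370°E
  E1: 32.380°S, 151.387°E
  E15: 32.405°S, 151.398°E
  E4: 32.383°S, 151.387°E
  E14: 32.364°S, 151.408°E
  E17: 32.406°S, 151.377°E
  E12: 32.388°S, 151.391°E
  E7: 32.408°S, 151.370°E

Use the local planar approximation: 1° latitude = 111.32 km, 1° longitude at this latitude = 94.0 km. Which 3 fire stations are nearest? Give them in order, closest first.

Distances from 32.386°S, 151.398°E:
E9: √((0.022·111.32)² + (0.016·94.0)²) = √(5.99780 + 2.26202) = 2.874 km
E6: √((-0.018·111.32)² + (-0.028·94.0)²) = √(4.01505 + 6.92742) = 3.308 km
E1: √((0.006·111.32)² + (-0.011·94.0)²) = √(0.44612 + 1.06916) = 1.231 km
E15: √((-0.019·111.32)² + (0.000·94.0)²) = √(4.47356 + 0.00000) = 2.115 km
E4: √((0.003·111.32)² + (-0.011·94.0)²) = √(0.11153 + 1.06916) = 1.087 km
E14: √((0.022·111.32)² + (0.010·94.0)²) = √(5.99780 + 0.88360) = 2.623 km
E17: √((-0.020·111.32)² + (-0.021·94.0)²) = √(4.95686 + 3.89668) = 2.975 km
E12: √((-0.002·111.32)² + (-0.007·94.0)²) = √(0.04957 + 0.43296) = 0.695 km
E7: √((-0.022·111.32)² + (-0.028·94.0)²) = √(5.99780 + 6.92742) = 3.595 km
Sorted: E12 (0.695 km) < E4 (1.087 km) < E1 (1.231 km) < E15 (2.115 km) < E14 (2.623 km) < …

E12, E4, E1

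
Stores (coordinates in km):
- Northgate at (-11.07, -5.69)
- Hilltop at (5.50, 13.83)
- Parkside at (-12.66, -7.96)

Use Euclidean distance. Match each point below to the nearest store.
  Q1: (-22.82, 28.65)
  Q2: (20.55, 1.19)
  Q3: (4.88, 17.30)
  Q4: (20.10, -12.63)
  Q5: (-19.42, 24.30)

Q1→Hilltop; Q2→Hilltop; Q3→Hilltop; Q4→Hilltop; Q5→Hilltop

Q1 at (-22.82, 28.65):
  Northgate: √((11.75)² + (-34.34)²) = √(138.0625 + 1179.2356) = 36.29 km
  Hilltop: √((28.32)² + (-14.82)²) = √(802.0224 + 219.6324) = 31.96 km
  Parkside: √((10.16)² + (-36.61)²) = √(103.2256 + 1340.2921) = 37.99 km
  → nearest: Hilltop (31.96 km)
Q2 at (20.55, 1.19):
  Northgate: √((-31.62)² + (-6.88)²) = √(999.8244 + 47.3344) = 32.36 km
  Hilltop: √((-15.05)² + (12.64)²) = √(226.5025 + 159.7696) = 19.65 km
  Parkside: √((-33.21)² + (-9.15)²) = √(1102.9041 + 83.7225) = 34.45 km
  → nearest: Hilltop (19.65 km)
Q3 at (4.88, 17.30):
  Northgate: √((-15.95)² + (-22.99)²) = √(254.4025 + 528.5401) = 27.98 km
  Hilltop: √((0.62)² + (-3.47)²) = √(0.3844 + 12.0409) = 3.52 km
  Parkside: √((-17.54)² + (-25.26)²) = √(307.6516 + 638.0676) = 30.75 km
  → nearest: Hilltop (3.52 km)
Q4 at (20.10, -12.63):
  Northgate: √((-31.17)² + (6.94)²) = √(971.5689 + 48.1636) = 31.93 km
  Hilltop: √((-14.60)² + (26.46)²) = √(213.1600 + 700.1316) = 30.22 km
  Parkside: √((-32.76)² + (4.67)²) = √(1073.2176 + 21.8089) = 33.09 km
  → nearest: Hilltop (30.22 km)
Q5 at (-19.42, 24.30):
  Northgate: √((8.35)² + (-29.99)²) = √(69.7225 + 899.4001) = 31.13 km
  Hilltop: √((24.92)² + (-10.47)²) = √(621.0064 + 109.6209) = 27.03 km
  Parkside: √((6.76)² + (-32.26)²) = √(45.6976 + 1040.7076) = 32.96 km
  → nearest: Hilltop (27.03 km)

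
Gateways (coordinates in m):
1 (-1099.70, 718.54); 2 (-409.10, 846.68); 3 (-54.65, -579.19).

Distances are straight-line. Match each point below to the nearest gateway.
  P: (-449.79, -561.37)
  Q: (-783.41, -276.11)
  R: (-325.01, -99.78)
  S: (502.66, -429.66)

P→3; Q→3; R→3; S→3

P at (-449.79, -561.37):
  1: 1435.46 m
  2: 1408.64 m
  3: 395.54 m
  → nearest: 3 (395.54 m)
Q at (-783.41, -276.11):
  1: 1043.73 m
  2: 1183.54 m
  3: 789.27 m
  → nearest: 3 (789.27 m)
R at (-325.01, -99.78):
  1: 1126.85 m
  2: 950.19 m
  3: 550.39 m
  → nearest: 3 (550.39 m)
S at (502.66, -429.66):
  1: 1971.27 m
  2: 1568.55 m
  3: 577.02 m
  → nearest: 3 (577.02 m)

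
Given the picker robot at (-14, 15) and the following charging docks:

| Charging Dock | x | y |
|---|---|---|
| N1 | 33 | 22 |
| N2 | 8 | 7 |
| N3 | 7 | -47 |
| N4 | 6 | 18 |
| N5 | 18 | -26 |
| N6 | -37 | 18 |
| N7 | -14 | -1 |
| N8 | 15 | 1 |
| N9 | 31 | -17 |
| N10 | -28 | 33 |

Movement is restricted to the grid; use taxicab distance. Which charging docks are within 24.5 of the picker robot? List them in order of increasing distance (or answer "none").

N7, N4

Distances from (-14, 15):
N1: |47| + |7| = 47 + 7 = 54
N2: |22| + |-8| = 22 + 8 = 30
N3: |21| + |-62| = 21 + 62 = 83
N4: |20| + |3| = 20 + 3 = 23
N5: |32| + |-41| = 32 + 41 = 73
N6: |-23| + |3| = 23 + 3 = 26
N7: |0| + |-16| = 0 + 16 = 16
N8: |29| + |-14| = 29 + 14 = 43
N9: |45| + |-32| = 45 + 32 = 77
N10: |-14| + |18| = 14 + 18 = 32
Threshold 24.5: N7 (16), N4 (23) are within range.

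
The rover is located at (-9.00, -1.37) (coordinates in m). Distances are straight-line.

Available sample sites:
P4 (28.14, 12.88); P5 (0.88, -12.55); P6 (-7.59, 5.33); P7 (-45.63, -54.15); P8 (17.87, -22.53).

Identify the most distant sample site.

Distances from (-9.00, -1.37):
P4: 39.78 m
P5: 14.92 m
P6: 6.85 m
P7: 64.25 m
P8: 34.20 m
Maximum: P7 at 64.25 m.

P7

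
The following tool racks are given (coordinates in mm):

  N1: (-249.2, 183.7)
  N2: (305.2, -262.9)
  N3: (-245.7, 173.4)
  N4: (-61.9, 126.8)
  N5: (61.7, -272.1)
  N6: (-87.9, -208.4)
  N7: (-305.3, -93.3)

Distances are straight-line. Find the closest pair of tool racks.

N1 and N3

Pairwise distances:
N1–N2: √((554.4)² + (-446.6)²) = √(307359.360 + 199451.560) = 711.9 mm
N1–N3: √((3.5)² + (-10.3)²) = √(12.250 + 106.090) = 10.9 mm
N1–N4: √((187.3)² + (-56.9)²) = √(35081.290 + 3237.610) = 195.8 mm
N1–N5: √((310.9)² + (-455.8)²) = √(96658.810 + 207753.640) = 551.7 mm
N1–N6: √((161.3)² + (-392.1)²) = √(26017.690 + 153742.410) = 424.0 mm
N1–N7: √((-56.1)² + (-277.0)²) = √(3147.210 + 76729.000) = 282.6 mm
N2–N3: √((-550.9)² + (436.3)²) = √(303490.810 + 190357.690) = 702.7 mm
N2–N4: √((-367.1)² + (389.7)²) = √(134762.410 + 151866.090) = 535.4 mm
N2–N5: √((-243.5)² + (-9.2)²) = √(59292.250 + 84.640) = 243.7 mm
N2–N6: √((-393.1)² + (54.5)²) = √(154527.610 + 2970.250) = 396.9 mm
N2–N7: √((-610.5)² + (169.6)²) = √(372710.250 + 28764.160) = 633.6 mm
N3–N4: √((183.8)² + (-46.6)²) = √(33782.440 + 2171.560) = 189.6 mm
N3–N5: √((307.4)² + (-445.5)²) = √(94494.760 + 198470.250) = 541.3 mm
N3–N6: √((157.8)² + (-381.8)²) = √(24900.840 + 145771.240) = 413.1 mm
N3–N7: √((-59.6)² + (-266.7)²) = √(3552.160 + 71128.890) = 273.3 mm
N4–N5: √((123.6)² + (-398.9)²) = √(15276.960 + 159121.210) = 417.6 mm
N4–N6: √((-26.0)² + (-335.2)²) = √(676.000 + 112359.040) = 336.2 mm
N4–N7: √((-243.4)² + (-220.1)²) = √(59243.560 + 48444.010) = 328.2 mm
N5–N6: √((-149.6)² + (63.7)²) = √(22380.160 + 4057.690) = 162.6 mm
N5–N7: √((-367.0)² + (178.8)²) = √(134689.000 + 31969.440) = 408.2 mm
N6–N7: √((-217.4)² + (115.1)²) = √(47262.760 + 13248.010) = 246.0 mm
Closest pair: N1–N3 at 10.9 mm.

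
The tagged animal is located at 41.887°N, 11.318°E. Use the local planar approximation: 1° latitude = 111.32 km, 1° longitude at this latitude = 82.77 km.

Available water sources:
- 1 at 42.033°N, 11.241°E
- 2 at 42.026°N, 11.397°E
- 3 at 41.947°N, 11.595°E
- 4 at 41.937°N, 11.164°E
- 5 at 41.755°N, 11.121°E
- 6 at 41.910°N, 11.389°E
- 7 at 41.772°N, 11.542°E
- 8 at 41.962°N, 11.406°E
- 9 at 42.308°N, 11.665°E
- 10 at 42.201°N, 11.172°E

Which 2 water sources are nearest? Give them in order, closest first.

6, 8

Distances from 41.887°N, 11.318°E:
1: √((0.146·111.32)² + (-0.077·82.77)²) = √(264.15091 + 40.61883) = 17.458 km
2: √((0.139·111.32)² + (0.079·82.77)²) = √(239.42858 + 42.75630) = 16.798 km
3: √((0.060·111.32)² + (0.277·82.77)²) = √(44.61171 + 525.66063) = 23.880 km
4: √((0.050·111.32)² + (-0.154·82.77)²) = √(30.98036 + 162.47530) = 13.909 km
5: √((-0.132·111.32)² + (-0.197·82.77)²) = √(215.92069 + 265.87553) = 21.950 km
6: √((0.023·111.32)² + (0.071·82.77)²) = √(6.55544 + 34.53525) = 6.410 km
7: √((-0.115·111.32)² + (0.224·82.77)²) = √(163.88608 + 343.74940) = 22.531 km
8: √((0.075·111.32)² + (0.088·82.77)²) = √(69.70580 + 53.05316) = 11.080 km
9: √((0.421·111.32)² + (0.347·82.77)²) = √(2196.39571 + 824.90676) = 54.966 km
10: √((0.314·111.32)² + (-0.146·82.77)²) = √(1221.81567 + 146.03321) = 36.984 km
Sorted: 6 (6.410 km) < 8 (11.080 km) < 4 (13.909 km) < 2 (16.798 km) < …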